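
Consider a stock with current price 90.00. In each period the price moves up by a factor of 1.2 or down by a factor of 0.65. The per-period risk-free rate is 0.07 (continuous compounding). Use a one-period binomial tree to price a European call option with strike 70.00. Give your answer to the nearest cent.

Risk-neutral probability p = (e^0.07 − 0.65)/(1.2 − 0.65) = 0.4225/0.5500 = 0.7682
Terminal stock prices: S_u = 108, S_d = 58.5
Terminal payoffs (S − K): max(38, 0) = 38, max(-11.5, 0) = 0
Node 0 (S = 90): V_0 = e^(−0.07)·[0.7682·38.0000 + 0.2318·0.0000] = 27.2180

27.22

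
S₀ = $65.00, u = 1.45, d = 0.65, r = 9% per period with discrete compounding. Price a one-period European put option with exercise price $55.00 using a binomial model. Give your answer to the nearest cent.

Risk-neutral probability p = (1 + 0.09 − 0.65)/(1.45 − 0.65) = 0.4400/0.8000 = 0.5500
Terminal stock prices: S_u = 94.25, S_d = 42.25
Terminal payoffs (K − S): max(-39.25, 0) = 0, max(12.75, 0) = 12.75
Node 0 (S = 65): V_0 = 1/1.09·[0.5500·0.0000 + 0.4500·12.7500] = 5.2638

$5.26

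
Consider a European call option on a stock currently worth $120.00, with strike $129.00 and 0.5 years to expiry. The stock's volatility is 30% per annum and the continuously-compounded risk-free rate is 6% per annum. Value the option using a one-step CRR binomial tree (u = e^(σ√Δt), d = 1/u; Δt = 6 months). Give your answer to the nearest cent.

$9.74

CRR parameters: u = e^(σ√Δt) = e^(0.3·√0.5) = 1.2363, d = 1/u = 0.8089
Per-period rate: rΔt = 0.06·0.5 = 0.03, so R = e^0.03 = 1.0305
Risk-neutral probability p = (e^0.03 − 0.8089)/(1.2363 − 0.8089) = 0.2216/0.4275 = 0.5184
Terminal stock prices: S_u = 148.4, S_d = 97.06
Terminal payoffs (S − K): max(19.36, 0) = 19.36, max(-31.94, 0) = 0
Node 0 (S = 120): V_0 = e^(−0.03)·[0.5184·19.3573 + 0.4816·0.0000] = 9.7385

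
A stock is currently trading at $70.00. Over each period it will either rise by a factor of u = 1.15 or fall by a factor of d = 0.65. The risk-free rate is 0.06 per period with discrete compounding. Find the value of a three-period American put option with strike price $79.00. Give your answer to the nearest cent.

$11.11

Risk-neutral probability p = (1 + 0.06 − 0.65)/(1.15 − 0.65) = 0.4100/0.5000 = 0.8200
Terminal stock prices: S_uuu = 106.5, S_uud = 60.17, S_udd = 34.01, S_ddd = 19.22
Terminal payoffs (K − S): max(-27.46, 0) = 0, max(18.83, 0) = 18.83, max(44.99, 0) = 44.99, max(59.78, 0) = 59.78
Node uu (S = 92.57): continuation = 1/1.06·[0.8200·0.0000 + 0.1800·18.8263] = 3.1969; exercise value = 0.0000 ≤ continuation, so V_uu = 3.1969
Node ud (S = 52.33): continuation = 1/1.06·[0.8200·18.8263 + 0.1800·44.9887] = 22.2033; exercise value = 26.6750 > continuation, so V_ud = 26.6750 (exercise)
Node dd (S = 29.58): continuation = 1/1.06·[0.8200·44.9887 + 0.1800·59.7763] = 44.9533; exercise value = 49.4250 > continuation, so V_dd = 49.4250 (exercise)
Node u (S = 80.5): continuation = 1/1.06·[0.8200·3.1969 + 0.1800·26.6750] = 7.0028; exercise value = 0.0000 ≤ continuation, so V_u = 7.0028
Node d (S = 45.5): continuation = 1/1.06·[0.8200·26.6750 + 0.1800·49.4250] = 29.0283; exercise value = 33.5000 > continuation, so V_d = 33.5000 (exercise)
Node 0 (S = 70): continuation = 1/1.06·[0.8200·7.0028 + 0.1800·33.5000] = 11.1059; exercise value = 9.0000 ≤ continuation, so V_0 = 11.1059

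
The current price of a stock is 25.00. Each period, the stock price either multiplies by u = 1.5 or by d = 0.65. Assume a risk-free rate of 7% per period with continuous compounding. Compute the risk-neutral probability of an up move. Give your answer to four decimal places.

Risk-neutral probability p = (e^0.07 − 0.65)/(1.5 − 0.65) = 0.4225/0.8500 = 0.4971

p = 0.4971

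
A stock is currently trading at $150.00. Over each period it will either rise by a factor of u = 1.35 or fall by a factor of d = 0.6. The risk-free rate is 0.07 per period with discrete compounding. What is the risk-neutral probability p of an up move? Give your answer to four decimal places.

Risk-neutral probability p = (1 + 0.07 − 0.6)/(1.35 − 0.6) = 0.4700/0.7500 = 0.6267

p = 0.6267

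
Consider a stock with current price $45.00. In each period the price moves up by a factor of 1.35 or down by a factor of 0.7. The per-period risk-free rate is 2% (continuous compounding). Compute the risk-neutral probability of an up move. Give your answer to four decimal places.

p = 0.4926

Risk-neutral probability p = (e^0.02 − 0.7)/(1.35 − 0.7) = 0.3202/0.6500 = 0.4926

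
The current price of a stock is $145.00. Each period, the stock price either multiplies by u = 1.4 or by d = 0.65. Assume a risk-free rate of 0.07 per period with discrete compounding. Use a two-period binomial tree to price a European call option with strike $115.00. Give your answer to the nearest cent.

Risk-neutral probability p = (1 + 0.07 − 0.65)/(1.4 − 0.65) = 0.4200/0.7500 = 0.5600
Terminal stock prices: S_uu = 284.2, S_ud = 132, S_dd = 61.26
Terminal payoffs (S − K): max(169.2, 0) = 169.2, max(16.95, 0) = 16.95, max(-53.74, 0) = 0
Node u (S = 203): V_u = 1/1.07·[0.5600·169.2000 + 0.4400·16.9500] = 95.5234
Node d (S = 94.25): V_d = 1/1.07·[0.5600·16.9500 + 0.4400·0.0000] = 8.8710
Node 0 (S = 145): V_0 = 1/1.07·[0.5600·95.5234 + 0.4400·8.8710] = 53.6414

$53.64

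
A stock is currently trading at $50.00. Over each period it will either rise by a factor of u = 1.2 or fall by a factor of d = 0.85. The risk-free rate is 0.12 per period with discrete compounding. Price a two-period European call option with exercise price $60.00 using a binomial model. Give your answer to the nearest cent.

$5.69

Risk-neutral probability p = (1 + 0.12 − 0.85)/(1.2 − 0.85) = 0.2700/0.3500 = 0.7714
Terminal stock prices: S_uu = 72, S_ud = 51, S_dd = 36.12
Terminal payoffs (S − K): max(12, 0) = 12, max(-9, 0) = 0, max(-23.88, 0) = 0
Node u (S = 60): V_u = 1/1.12·[0.7714·12.0000 + 0.2286·0.0000] = 8.2653
Node d (S = 42.5): V_d = 1/1.12·[0.7714·0.0000 + 0.2286·0.0000] = 0.0000
Node 0 (S = 50): V_0 = 1/1.12·[0.7714·8.2653 + 0.2286·0.0000] = 5.6929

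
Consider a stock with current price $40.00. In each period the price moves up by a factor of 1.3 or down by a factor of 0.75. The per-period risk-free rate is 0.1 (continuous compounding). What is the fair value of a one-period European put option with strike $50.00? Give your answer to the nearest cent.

$6.41

Risk-neutral probability p = (e^0.1 − 0.75)/(1.3 − 0.75) = 0.3552/0.5500 = 0.6458
Terminal stock prices: S_u = 52, S_d = 30
Terminal payoffs (K − S): max(-2, 0) = 0, max(20, 0) = 20
Node 0 (S = 40): V_0 = e^(−0.1)·[0.6458·0.0000 + 0.3542·20.0000] = 6.4105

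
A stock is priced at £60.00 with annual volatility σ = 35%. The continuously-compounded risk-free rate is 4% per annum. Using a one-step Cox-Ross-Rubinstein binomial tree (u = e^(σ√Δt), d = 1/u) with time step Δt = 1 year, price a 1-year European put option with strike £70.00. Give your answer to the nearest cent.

£14.10

CRR parameters: u = e^(σ√Δt) = e^(0.35·√1) = 1.4191, d = 1/u = 0.7047
Per-period rate: rΔt = 0.04·1 = 0.04, so R = e^0.04 = 1.0408
Risk-neutral probability p = (e^0.04 − 0.7047)/(1.4191 − 0.7047) = 0.3361/0.7144 = 0.4705
Terminal stock prices: S_u = 85.14, S_d = 42.28
Terminal payoffs (K − S): max(-15.14, 0) = 0, max(27.72, 0) = 27.72
Node 0 (S = 60): V_0 = e^(−0.04)·[0.4705·0.0000 + 0.5295·27.7187] = 14.1013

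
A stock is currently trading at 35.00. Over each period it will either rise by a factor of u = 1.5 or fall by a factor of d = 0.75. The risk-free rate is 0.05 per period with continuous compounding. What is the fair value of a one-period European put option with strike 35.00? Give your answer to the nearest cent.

4.98

Risk-neutral probability p = (e^0.05 − 0.75)/(1.5 − 0.75) = 0.3013/0.7500 = 0.4017
Terminal stock prices: S_u = 52.5, S_d = 26.25
Terminal payoffs (K − S): max(-17.5, 0) = 0, max(8.75, 0) = 8.75
Node 0 (S = 35): V_0 = e^(−0.05)·[0.4017·0.0000 + 0.5983·8.7500] = 4.9798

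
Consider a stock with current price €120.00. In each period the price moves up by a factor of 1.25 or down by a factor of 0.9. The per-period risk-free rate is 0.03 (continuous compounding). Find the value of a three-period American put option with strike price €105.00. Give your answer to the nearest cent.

€3.95

Risk-neutral probability p = (e^0.03 − 0.9)/(1.25 − 0.9) = 0.1305/0.3500 = 0.3727
Terminal stock prices: S_uuu = 234.4, S_uud = 168.8, S_udd = 121.5, S_ddd = 87.48
Terminal payoffs (K − S): max(-129.4, 0) = 0, max(-63.75, 0) = 0, max(-16.5, 0) = 0, max(17.52, 0) = 17.52
Node uu (S = 187.5): continuation = e^(−0.03)·[0.3727·0.0000 + 0.6273·0.0000] = 0.0000; exercise value = 0.0000 ≤ continuation, so V_uu = 0.0000
Node ud (S = 135): continuation = e^(−0.03)·[0.3727·0.0000 + 0.6273·0.0000] = 0.0000; exercise value = 0.0000 ≤ continuation, so V_ud = 0.0000
Node dd (S = 97.2): continuation = e^(−0.03)·[0.3727·0.0000 + 0.6273·17.5200] = 10.6650; exercise value = 7.8000 ≤ continuation, so V_dd = 10.6650
Node u (S = 150): continuation = e^(−0.03)·[0.3727·0.0000 + 0.6273·0.0000] = 0.0000; exercise value = 0.0000 ≤ continuation, so V_u = 0.0000
Node d (S = 108): continuation = e^(−0.03)·[0.3727·0.0000 + 0.6273·10.6650] = 6.4922; exercise value = 0.0000 ≤ continuation, so V_d = 6.4922
Node 0 (S = 120): continuation = e^(−0.03)·[0.3727·0.0000 + 0.6273·6.4922] = 3.9520; exercise value = 0.0000 ≤ continuation, so V_0 = 3.9520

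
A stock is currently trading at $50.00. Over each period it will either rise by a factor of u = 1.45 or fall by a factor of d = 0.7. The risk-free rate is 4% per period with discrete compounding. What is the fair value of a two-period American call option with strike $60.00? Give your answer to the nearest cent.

$8.57

Risk-neutral probability p = (1 + 0.04 − 0.7)/(1.45 − 0.7) = 0.3400/0.7500 = 0.4533
Terminal stock prices: S_uu = 105.1, S_ud = 50.75, S_dd = 24.5
Terminal payoffs (S − K): max(45.12, 0) = 45.12, max(-9.25, 0) = 0, max(-35.5, 0) = 0
Node u (S = 72.5): continuation = 1/1.04·[0.4533·45.1250 + 0.5467·0.0000] = 19.6699; exercise value = 12.5000 ≤ continuation, so V_u = 19.6699
Node d (S = 35): continuation = 1/1.04·[0.4533·0.0000 + 0.5467·0.0000] = 0.0000; exercise value = 0.0000 ≤ continuation, so V_d = 0.0000
Node 0 (S = 50): continuation = 1/1.04·[0.4533·19.6699 + 0.5467·0.0000] = 8.5740; exercise value = 0.0000 ≤ continuation, so V_0 = 8.5740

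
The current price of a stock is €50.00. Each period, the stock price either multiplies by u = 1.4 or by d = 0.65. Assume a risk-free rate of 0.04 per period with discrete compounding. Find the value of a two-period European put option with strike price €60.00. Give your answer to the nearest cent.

€14.97

Risk-neutral probability p = (1 + 0.04 − 0.65)/(1.4 − 0.65) = 0.3900/0.7500 = 0.5200
Terminal stock prices: S_uu = 98, S_ud = 45.5, S_dd = 21.13
Terminal payoffs (K − S): max(-38, 0) = 0, max(14.5, 0) = 14.5, max(38.88, 0) = 38.88
Node u (S = 70): V_u = 1/1.04·[0.5200·0.0000 + 0.4800·14.5000] = 6.6923
Node d (S = 32.5): V_d = 1/1.04·[0.5200·14.5000 + 0.4800·38.8750] = 25.1923
Node 0 (S = 50): V_0 = 1/1.04·[0.5200·6.6923 + 0.4800·25.1923] = 14.9734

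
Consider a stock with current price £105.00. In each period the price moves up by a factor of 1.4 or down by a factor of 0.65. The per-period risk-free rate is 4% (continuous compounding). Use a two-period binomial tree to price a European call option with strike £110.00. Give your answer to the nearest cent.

Risk-neutral probability p = (e^0.04 − 0.65)/(1.4 − 0.65) = 0.3908/0.7500 = 0.5211
Terminal stock prices: S_uu = 205.8, S_ud = 95.55, S_dd = 44.36
Terminal payoffs (S − K): max(95.8, 0) = 95.8, max(-14.45, 0) = 0, max(-65.64, 0) = 0
Node u (S = 147): V_u = e^(−0.04)·[0.5211·95.8000 + 0.4789·0.0000] = 47.9622
Node d (S = 68.25): V_d = e^(−0.04)·[0.5211·0.0000 + 0.4789·0.0000] = 0.0000
Node 0 (S = 105): V_0 = e^(−0.04)·[0.5211·47.9622 + 0.4789·0.0000] = 24.0122

£24.01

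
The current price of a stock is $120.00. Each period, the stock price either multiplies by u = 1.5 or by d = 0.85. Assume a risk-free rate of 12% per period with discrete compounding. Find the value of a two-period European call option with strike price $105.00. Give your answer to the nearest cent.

Risk-neutral probability p = (1 + 0.12 − 0.85)/(1.5 − 0.85) = 0.2700/0.6500 = 0.4154
Terminal stock prices: S_uu = 270, S_ud = 153, S_dd = 86.7
Terminal payoffs (S − K): max(165, 0) = 165, max(48, 0) = 48, max(-18.3, 0) = 0
Node u (S = 180): V_u = 1/1.12·[0.4154·165.0000 + 0.5846·48.0000] = 86.2500
Node d (S = 102): V_d = 1/1.12·[0.4154·48.0000 + 0.5846·0.0000] = 17.8022
Node 0 (S = 120): V_0 = 1/1.12·[0.4154·86.2500 + 0.5846·17.8022] = 41.2807

$41.28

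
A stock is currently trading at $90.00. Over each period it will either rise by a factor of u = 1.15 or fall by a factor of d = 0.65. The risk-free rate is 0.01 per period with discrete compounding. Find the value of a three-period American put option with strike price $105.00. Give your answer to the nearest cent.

$24.24

Risk-neutral probability p = (1 + 0.01 − 0.65)/(1.15 − 0.65) = 0.3600/0.5000 = 0.7200
Terminal stock prices: S_uuu = 136.9, S_uud = 77.37, S_udd = 43.73, S_ddd = 24.72
Terminal payoffs (K − S): max(-31.88, 0) = 0, max(27.63, 0) = 27.63, max(61.27, 0) = 61.27, max(80.28, 0) = 80.28
Node uu (S = 119): continuation = 1/1.01·[0.7200·0.0000 + 0.2800·27.6338] = 7.6608; exercise value = 0.0000 ≤ continuation, so V_uu = 7.6608
Node ud (S = 67.27): continuation = 1/1.01·[0.7200·27.6338 + 0.2800·61.2713] = 36.6854; exercise value = 37.7250 > continuation, so V_ud = 37.7250 (exercise)
Node dd (S = 38.03): continuation = 1/1.01·[0.7200·61.2713 + 0.2800·80.2837] = 65.9354; exercise value = 66.9750 > continuation, so V_dd = 66.9750 (exercise)
Node u (S = 103.5): continuation = 1/1.01·[0.7200·7.6608 + 0.2800·37.7250] = 15.9196; exercise value = 1.5000 ≤ continuation, so V_u = 15.9196
Node d (S = 58.5): continuation = 1/1.01·[0.7200·37.7250 + 0.2800·66.9750] = 45.4604; exercise value = 46.5000 > continuation, so V_d = 46.5000 (exercise)
Node 0 (S = 90): continuation = 1/1.01·[0.7200·15.9196 + 0.2800·46.5000] = 24.2397; exercise value = 15.0000 ≤ continuation, so V_0 = 24.2397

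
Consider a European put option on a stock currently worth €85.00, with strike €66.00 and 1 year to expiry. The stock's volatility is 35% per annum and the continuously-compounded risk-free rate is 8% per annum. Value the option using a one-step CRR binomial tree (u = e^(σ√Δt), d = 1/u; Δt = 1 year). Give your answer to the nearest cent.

CRR parameters: u = e^(σ√Δt) = e^(0.35·√1) = 1.4191, d = 1/u = 0.7047
Per-period rate: rΔt = 0.08·1 = 0.08, so R = e^0.08 = 1.0833
Risk-neutral probability p = (e^0.08 − 0.7047)/(1.4191 − 0.7047) = 0.3786/0.7144 = 0.5300
Terminal stock prices: S_u = 120.6, S_d = 59.9
Terminal payoffs (K − S): max(-54.62, 0) = 0, max(6.102, 0) = 6.102
Node 0 (S = 85): V_0 = e^(−0.08)·[0.5300·0.0000 + 0.4700·6.1015] = 2.6474

€2.65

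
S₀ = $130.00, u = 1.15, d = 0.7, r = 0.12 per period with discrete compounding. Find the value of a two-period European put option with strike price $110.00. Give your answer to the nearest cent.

Risk-neutral probability p = (1 + 0.12 − 0.7)/(1.15 − 0.7) = 0.4200/0.4500 = 0.9333
Terminal stock prices: S_uu = 171.9, S_ud = 104.6, S_dd = 63.7
Terminal payoffs (K − S): max(-61.92, 0) = 0, max(5.35, 0) = 5.35, max(46.3, 0) = 46.3
Node u (S = 149.5): V_u = 1/1.12·[0.9333·0.0000 + 0.0667·5.3500] = 0.3185
Node d (S = 91): V_d = 1/1.12·[0.9333·5.3500 + 0.0667·46.3000] = 7.2143
Node 0 (S = 130): V_0 = 1/1.12·[0.9333·0.3185 + 0.0667·7.2143] = 0.6948

$0.69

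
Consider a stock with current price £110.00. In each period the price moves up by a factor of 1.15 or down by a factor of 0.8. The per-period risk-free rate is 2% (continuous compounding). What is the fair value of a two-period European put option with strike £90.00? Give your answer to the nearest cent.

Risk-neutral probability p = (e^0.02 − 0.8)/(1.15 − 0.8) = 0.2202/0.3500 = 0.6291
Terminal stock prices: S_uu = 145.5, S_ud = 101.2, S_dd = 70.4
Terminal payoffs (K − S): max(-55.47, 0) = 0, max(-11.2, 0) = 0, max(19.6, 0) = 19.6
Node u (S = 126.5): V_u = e^(−0.02)·[0.6291·0.0000 + 0.3709·0.0000] = 0.0000
Node d (S = 88): V_d = e^(−0.02)·[0.6291·0.0000 + 0.3709·19.6000] = 7.1248
Node 0 (S = 110): V_0 = e^(−0.02)·[0.6291·0.0000 + 0.3709·7.1248] = 2.5899

£2.59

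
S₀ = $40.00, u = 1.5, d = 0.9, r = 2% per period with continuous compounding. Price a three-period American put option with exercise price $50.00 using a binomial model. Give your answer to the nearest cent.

Risk-neutral probability p = (e^0.02 − 0.9)/(1.5 − 0.9) = 0.1202/0.6000 = 0.2003
Terminal stock prices: S_uuu = 135, S_uud = 81, S_udd = 48.6, S_ddd = 29.16
Terminal payoffs (K − S): max(-85, 0) = 0, max(-31, 0) = 0, max(1.4, 0) = 1.4, max(20.84, 0) = 20.84
Node uu (S = 90): continuation = e^(−0.02)·[0.2003·0.0000 + 0.7997·0.0000] = 0.0000; exercise value = 0.0000 ≤ continuation, so V_uu = 0.0000
Node ud (S = 54): continuation = e^(−0.02)·[0.2003·0.0000 + 0.7997·1.4000] = 1.0974; exercise value = 0.0000 ≤ continuation, so V_ud = 1.0974
Node dd (S = 32.4): continuation = e^(−0.02)·[0.2003·1.4000 + 0.7997·20.8400] = 16.6099; exercise value = 17.6000 > continuation, so V_dd = 17.6000 (exercise)
Node u (S = 60): continuation = e^(−0.02)·[0.2003·0.0000 + 0.7997·1.0974] = 0.8601; exercise value = 0.0000 ≤ continuation, so V_u = 0.8601
Node d (S = 36): continuation = e^(−0.02)·[0.2003·1.0974 + 0.7997·17.6000] = 14.0109; exercise value = 14.0000 ≤ continuation, so V_d = 14.0109
Node 0 (S = 40): continuation = e^(−0.02)·[0.2003·0.8601 + 0.7997·14.0109] = 11.1511; exercise value = 10.0000 ≤ continuation, so V_0 = 11.1511

$11.15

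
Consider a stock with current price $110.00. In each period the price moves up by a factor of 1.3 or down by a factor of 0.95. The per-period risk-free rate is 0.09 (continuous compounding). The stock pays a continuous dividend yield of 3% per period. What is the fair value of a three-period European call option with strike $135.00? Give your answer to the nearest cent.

Per-period risk-free factor R = e^0.09 = 1.0942; dividend-adjusted growth = e^(0.09−0.03) = 1.0618.
Risk-neutral probability p = (1.0618 − 0.95)/(1.3 − 0.95) = 0.1118/0.3500 = 0.3195
Terminal stock prices: S_uuu = 241.7, S_uud = 176.6, S_udd = 129.1, S_ddd = 94.31
Terminal payoffs (S − K): max(106.7, 0) = 106.7, max(41.6, 0) = 41.6, max(-5.942, 0) = 0, max(-40.69, 0) = 0
Node uu (S = 185.9): V_uu = e^(−0.09)·[0.3195·106.6700 + 0.6805·41.6050] = 57.0251
Node ud (S = 135.8): V_ud = e^(−0.09)·[0.3195·41.6050 + 0.6805·0.0000] = 12.1500
Node dd (S = 99.27): V_dd = e^(−0.09)·[0.3195·0.0000 + 0.6805·0.0000] = 0.0000
Node u (S = 143): V_u = e^(−0.09)·[0.3195·57.0251 + 0.6805·12.1500] = 24.2092
Node d (S = 104.5): V_d = e^(−0.09)·[0.3195·12.1500 + 0.6805·0.0000] = 3.5482
Node 0 (S = 110): V_0 = e^(−0.09)·[0.3195·24.2092 + 0.6805·3.5482] = 9.2764

$9.28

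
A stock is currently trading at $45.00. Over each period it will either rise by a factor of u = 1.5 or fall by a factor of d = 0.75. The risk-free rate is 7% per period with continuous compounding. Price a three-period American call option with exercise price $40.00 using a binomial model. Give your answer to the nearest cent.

Risk-neutral probability p = (e^0.07 − 0.75)/(1.5 − 0.75) = 0.3225/0.7500 = 0.4300
Terminal stock prices: S_uuu = 151.9, S_uud = 75.94, S_udd = 37.97, S_ddd = 18.98
Terminal payoffs (S − K): max(111.9, 0) = 111.9, max(35.94, 0) = 35.94, max(-2.031, 0) = 0, max(-21.02, 0) = 0
Node uu (S = 101.2): continuation = e^(−0.07)·[0.4300·111.8750 + 0.5700·35.9375] = 63.9542; exercise value = 61.2500 ≤ continuation, so V_uu = 63.9542
Node ud (S = 50.62): continuation = e^(−0.07)·[0.4300·35.9375 + 0.5700·0.0000] = 14.4088; exercise value = 10.6250 ≤ continuation, so V_ud = 14.4088
Node dd (S = 25.31): continuation = e^(−0.07)·[0.4300·0.0000 + 0.5700·0.0000] = 0.0000; exercise value = 0.0000 ≤ continuation, so V_dd = 0.0000
Node u (S = 67.5): continuation = e^(−0.07)·[0.4300·63.9542 + 0.5700·14.4088] = 33.2994; exercise value = 27.5000 ≤ continuation, so V_u = 33.2994
Node d (S = 33.75): continuation = e^(−0.07)·[0.4300·14.4088 + 0.5700·0.0000] = 5.7770; exercise value = 0.0000 ≤ continuation, so V_d = 5.7770
Node 0 (S = 45): continuation = e^(−0.07)·[0.4300·33.2994 + 0.5700·5.7770] = 16.4213; exercise value = 5.0000 ≤ continuation, so V_0 = 16.4213

$16.42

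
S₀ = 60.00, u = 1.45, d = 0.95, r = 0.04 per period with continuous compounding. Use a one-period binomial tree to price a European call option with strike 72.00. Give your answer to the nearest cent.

2.62

Risk-neutral probability p = (e^0.04 − 0.95)/(1.45 − 0.95) = 0.0908/0.5000 = 0.1816
Terminal stock prices: S_u = 87, S_d = 57
Terminal payoffs (S − K): max(15, 0) = 15, max(-15, 0) = 0
Node 0 (S = 60): V_0 = e^(−0.04)·[0.1816·15.0000 + 0.8184·0.0000] = 2.6175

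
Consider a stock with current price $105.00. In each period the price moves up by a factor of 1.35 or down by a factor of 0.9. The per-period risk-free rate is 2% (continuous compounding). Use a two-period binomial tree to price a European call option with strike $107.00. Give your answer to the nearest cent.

Risk-neutral probability p = (e^0.02 − 0.9)/(1.35 − 0.9) = 0.1202/0.4500 = 0.2671
Terminal stock prices: S_uu = 191.4, S_ud = 127.6, S_dd = 85.05
Terminal payoffs (S − K): max(84.36, 0) = 84.36, max(20.58, 0) = 20.58, max(-21.95, 0) = 0
Node u (S = 141.8): V_u = e^(−0.02)·[0.2671·84.3625 + 0.7329·20.5750] = 36.8687
Node d (S = 94.5): V_d = e^(−0.02)·[0.2671·20.5750 + 0.7329·0.0000] = 5.3870
Node 0 (S = 105): V_0 = e^(−0.02)·[0.2671·36.8687 + 0.7329·5.3870] = 13.5231

$13.52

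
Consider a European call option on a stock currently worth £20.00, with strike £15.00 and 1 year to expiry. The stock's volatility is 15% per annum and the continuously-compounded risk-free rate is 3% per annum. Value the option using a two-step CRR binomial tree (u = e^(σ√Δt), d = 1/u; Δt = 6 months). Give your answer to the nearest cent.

£5.44

CRR parameters: u = e^(σ√Δt) = e^(0.15·√0.5) = 1.1119, d = 1/u = 0.8994
Per-period rate: rΔt = 0.03·0.5 = 0.015, so R = e^0.015 = 1.0151
Risk-neutral probability p = (e^0.015 − 0.8994)/(1.1119 − 0.8994) = 0.1157/0.2125 = 0.5446
Terminal stock prices: S_uu = 24.73, S_ud = 20, S_dd = 16.18
Terminal payoffs (S − K): max(9.726, 0) = 9.726, max(5, 0) = 5, max(1.177, 0) = 1.177
Node u (S = 22.24): V_u = e^(−0.015)·[0.5446·9.7262 + 0.4554·5.0000] = 7.4612
Node d (S = 17.99): V_d = e^(−0.015)·[0.5446·5.0000 + 0.4554·1.1772] = 3.2106
Node 0 (S = 20): V_0 = e^(−0.015)·[0.5446·7.4612 + 0.4554·3.2106] = 5.4433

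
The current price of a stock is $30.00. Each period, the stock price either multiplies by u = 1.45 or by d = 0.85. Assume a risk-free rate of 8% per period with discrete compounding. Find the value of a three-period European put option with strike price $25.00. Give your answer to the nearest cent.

$1.22

Risk-neutral probability p = (1 + 0.08 − 0.85)/(1.45 − 0.85) = 0.2300/0.6000 = 0.3833
Terminal stock prices: S_uuu = 91.46, S_uud = 53.61, S_udd = 31.43, S_ddd = 18.42
Terminal payoffs (K − S): max(-66.46, 0) = 0, max(-28.61, 0) = 0, max(-6.429, 0) = 0, max(6.576, 0) = 6.576
Node uu (S = 63.08): V_uu = 1/1.08·[0.3833·0.0000 + 0.6167·0.0000] = 0.0000
Node ud (S = 36.98): V_ud = 1/1.08·[0.3833·0.0000 + 0.6167·0.0000] = 0.0000
Node dd (S = 21.67): V_dd = 1/1.08·[0.3833·0.0000 + 0.6167·6.5763] = 3.7550
Node u (S = 43.5): V_u = 1/1.08·[0.3833·0.0000 + 0.6167·0.0000] = 0.0000
Node d (S = 25.5): V_d = 1/1.08·[0.3833·0.0000 + 0.6167·3.7550] = 2.1440
Node 0 (S = 30): V_0 = 1/1.08·[0.3833·0.0000 + 0.6167·2.1440] = 1.2242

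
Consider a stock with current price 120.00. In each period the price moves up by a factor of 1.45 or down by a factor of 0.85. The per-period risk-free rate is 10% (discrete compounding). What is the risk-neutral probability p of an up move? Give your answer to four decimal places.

Risk-neutral probability p = (1 + 0.1 − 0.85)/(1.45 − 0.85) = 0.2500/0.6000 = 0.4167

p = 0.4167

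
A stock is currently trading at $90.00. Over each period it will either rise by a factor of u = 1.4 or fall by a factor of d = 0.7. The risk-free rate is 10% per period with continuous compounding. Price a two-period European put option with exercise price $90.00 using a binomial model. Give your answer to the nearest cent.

$7.39

Risk-neutral probability p = (e^0.1 − 0.7)/(1.4 − 0.7) = 0.4052/0.7000 = 0.5788
Terminal stock prices: S_uu = 176.4, S_ud = 88.2, S_dd = 44.1
Terminal payoffs (K − S): max(-86.4, 0) = 0, max(1.8, 0) = 1.8, max(45.9, 0) = 45.9
Node u (S = 126): V_u = e^(−0.1)·[0.5788·0.0000 + 0.4212·1.8000] = 0.6860
Node d (S = 63): V_d = e^(−0.1)·[0.5788·1.8000 + 0.4212·45.9000] = 18.4354
Node 0 (S = 90): V_0 = e^(−0.1)·[0.5788·0.6860 + 0.4212·18.4354] = 7.3851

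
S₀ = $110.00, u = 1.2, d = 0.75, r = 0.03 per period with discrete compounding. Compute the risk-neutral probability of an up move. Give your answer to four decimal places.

p = 0.6222

Risk-neutral probability p = (1 + 0.03 − 0.75)/(1.2 − 0.75) = 0.2800/0.4500 = 0.6222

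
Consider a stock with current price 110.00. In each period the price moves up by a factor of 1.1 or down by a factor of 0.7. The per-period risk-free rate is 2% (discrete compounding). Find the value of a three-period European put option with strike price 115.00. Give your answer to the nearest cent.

13.52

Risk-neutral probability p = (1 + 0.02 − 0.7)/(1.1 − 0.7) = 0.3200/0.4000 = 0.8000
Terminal stock prices: S_uuu = 146.4, S_uud = 93.17, S_udd = 59.29, S_ddd = 37.73
Terminal payoffs (K − S): max(-31.41, 0) = 0, max(21.83, 0) = 21.83, max(55.71, 0) = 55.71, max(77.27, 0) = 77.27
Node uu (S = 133.1): V_uu = 1/1.02·[0.8000·0.0000 + 0.2000·21.8300] = 4.2804
Node ud (S = 84.7): V_ud = 1/1.02·[0.8000·21.8300 + 0.2000·55.7100] = 28.0451
Node dd (S = 53.9): V_dd = 1/1.02·[0.8000·55.7100 + 0.2000·77.2700] = 58.8451
Node u (S = 121): V_u = 1/1.02·[0.8000·4.2804 + 0.2000·28.0451] = 8.8562
Node d (S = 77): V_d = 1/1.02·[0.8000·28.0451 + 0.2000·58.8451] = 33.5344
Node 0 (S = 110): V_0 = 1/1.02·[0.8000·8.8562 + 0.2000·33.5344] = 13.5214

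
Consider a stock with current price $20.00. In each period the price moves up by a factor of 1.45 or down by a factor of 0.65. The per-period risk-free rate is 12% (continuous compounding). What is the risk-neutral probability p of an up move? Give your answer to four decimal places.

p = 0.5969

Risk-neutral probability p = (e^0.12 − 0.65)/(1.45 − 0.65) = 0.4775/0.8000 = 0.5969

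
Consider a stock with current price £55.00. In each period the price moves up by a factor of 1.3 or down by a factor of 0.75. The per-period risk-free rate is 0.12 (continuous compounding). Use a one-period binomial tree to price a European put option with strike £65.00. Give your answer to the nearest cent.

£6.61

Risk-neutral probability p = (e^0.12 − 0.75)/(1.3 − 0.75) = 0.3775/0.5500 = 0.6864
Terminal stock prices: S_u = 71.5, S_d = 41.25
Terminal payoffs (K − S): max(-6.5, 0) = 0, max(23.75, 0) = 23.75
Node 0 (S = 55): V_0 = e^(−0.12)·[0.6864·0.0000 + 0.3136·23.7500] = 6.6067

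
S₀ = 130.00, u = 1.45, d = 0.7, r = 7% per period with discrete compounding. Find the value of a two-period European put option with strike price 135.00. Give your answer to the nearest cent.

17.32

Risk-neutral probability p = (1 + 0.07 − 0.7)/(1.45 − 0.7) = 0.3700/0.7500 = 0.4933
Terminal stock prices: S_uu = 273.3, S_ud = 131.9, S_dd = 63.7
Terminal payoffs (K − S): max(-138.3, 0) = 0, max(3.05, 0) = 3.05, max(71.3, 0) = 71.3
Node u (S = 188.5): V_u = 1/1.07·[0.4933·0.0000 + 0.5067·3.0500] = 1.4442
Node d (S = 91): V_d = 1/1.07·[0.4933·3.0500 + 0.5067·71.3000] = 35.1682
Node 0 (S = 130): V_0 = 1/1.07·[0.4933·1.4442 + 0.5067·35.1682] = 17.3187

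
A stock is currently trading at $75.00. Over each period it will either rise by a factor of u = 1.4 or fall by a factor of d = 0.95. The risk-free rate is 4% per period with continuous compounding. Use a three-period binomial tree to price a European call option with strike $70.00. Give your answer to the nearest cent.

$15.49

Risk-neutral probability p = (e^0.04 − 0.95)/(1.4 − 0.95) = 0.0908/0.4500 = 0.2018
Terminal stock prices: S_uuu = 205.8, S_uud = 139.6, S_udd = 94.76, S_ddd = 64.3
Terminal payoffs (S − K): max(135.8, 0) = 135.8, max(69.65, 0) = 69.65, max(24.76, 0) = 24.76, max(-5.697, 0) = 0
Node uu (S = 147): V_uu = e^(−0.04)·[0.2018·135.8000 + 0.7982·69.6500] = 79.7447
Node ud (S = 99.75): V_ud = e^(−0.04)·[0.2018·69.6500 + 0.7982·24.7625] = 32.4947
Node dd (S = 67.69): V_dd = e^(−0.04)·[0.2018·24.7625 + 0.7982·0.0000] = 4.8012
Node u (S = 105): V_u = e^(−0.04)·[0.2018·79.7447 + 0.7982·32.4947] = 40.3819
Node d (S = 71.25): V_d = e^(−0.04)·[0.2018·32.4947 + 0.7982·4.8012] = 9.9824
Node 0 (S = 75): V_0 = e^(−0.04)·[0.2018·40.3819 + 0.7982·9.9824] = 15.4851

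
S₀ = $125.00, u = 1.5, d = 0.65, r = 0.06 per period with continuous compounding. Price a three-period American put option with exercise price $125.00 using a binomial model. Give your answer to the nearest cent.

$26.86

Risk-neutral probability p = (e^0.06 − 0.65)/(1.5 − 0.65) = 0.4118/0.8500 = 0.4845
Terminal stock prices: S_uuu = 421.9, S_uud = 182.8, S_udd = 79.22, S_ddd = 34.33
Terminal payoffs (K − S): max(-296.9, 0) = 0, max(-57.81, 0) = 0, max(45.78, 0) = 45.78, max(90.67, 0) = 90.67
Node uu (S = 281.2): continuation = e^(−0.06)·[0.4845·0.0000 + 0.5155·0.0000] = 0.0000; exercise value = 0.0000 ≤ continuation, so V_uu = 0.0000
Node ud (S = 121.9): continuation = e^(−0.06)·[0.4845·0.0000 + 0.5155·45.7812] = 22.2253; exercise value = 3.1250 ≤ continuation, so V_ud = 22.2253
Node dd (S = 52.81): continuation = e^(−0.06)·[0.4845·45.7812 + 0.5155·90.6719] = 64.9081; exercise value = 72.1875 > continuation, so V_dd = 72.1875 (exercise)
Node u (S = 187.5): continuation = e^(−0.06)·[0.4845·0.0000 + 0.5155·22.2253] = 10.7896; exercise value = 0.0000 ≤ continuation, so V_u = 10.7896
Node d (S = 81.25): continuation = e^(−0.06)·[0.4845·22.2253 + 0.5155·72.1875] = 45.1860; exercise value = 43.7500 ≤ continuation, so V_d = 45.1860
Node 0 (S = 125): continuation = e^(−0.06)·[0.4845·10.7896 + 0.5155·45.1860] = 26.8596; exercise value = 0.0000 ≤ continuation, so V_0 = 26.8596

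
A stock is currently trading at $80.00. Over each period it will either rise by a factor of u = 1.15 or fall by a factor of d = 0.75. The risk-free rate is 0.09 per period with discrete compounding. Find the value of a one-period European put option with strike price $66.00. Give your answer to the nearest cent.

Risk-neutral probability p = (1 + 0.09 − 0.75)/(1.15 − 0.75) = 0.3400/0.4000 = 0.8500
Terminal stock prices: S_u = 92, S_d = 60
Terminal payoffs (K − S): max(-26, 0) = 0, max(6, 0) = 6
Node 0 (S = 80): V_0 = 1/1.09·[0.8500·0.0000 + 0.1500·6.0000] = 0.8257

$0.83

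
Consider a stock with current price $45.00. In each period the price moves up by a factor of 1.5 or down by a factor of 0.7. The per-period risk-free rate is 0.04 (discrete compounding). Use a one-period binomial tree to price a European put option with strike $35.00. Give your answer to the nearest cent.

$1.94

Risk-neutral probability p = (1 + 0.04 − 0.7)/(1.5 − 0.7) = 0.3400/0.8000 = 0.4250
Terminal stock prices: S_u = 67.5, S_d = 31.5
Terminal payoffs (K − S): max(-32.5, 0) = 0, max(3.5, 0) = 3.5
Node 0 (S = 45): V_0 = 1/1.04·[0.4250·0.0000 + 0.5750·3.5000] = 1.9351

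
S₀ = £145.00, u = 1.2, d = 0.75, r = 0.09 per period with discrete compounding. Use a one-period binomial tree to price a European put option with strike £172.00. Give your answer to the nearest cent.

Risk-neutral probability p = (1 + 0.09 − 0.75)/(1.2 − 0.75) = 0.3400/0.4500 = 0.7556
Terminal stock prices: S_u = 174, S_d = 108.8
Terminal payoffs (K − S): max(-2, 0) = 0, max(63.25, 0) = 63.25
Node 0 (S = 145): V_0 = 1/1.09·[0.7556·0.0000 + 0.2444·63.2500] = 14.1845

£14.18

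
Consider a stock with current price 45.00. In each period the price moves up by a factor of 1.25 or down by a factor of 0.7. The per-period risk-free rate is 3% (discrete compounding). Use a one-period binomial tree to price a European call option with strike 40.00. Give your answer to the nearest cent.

Risk-neutral probability p = (1 + 0.03 − 0.7)/(1.25 − 0.7) = 0.3300/0.5500 = 0.6000
Terminal stock prices: S_u = 56.25, S_d = 31.5
Terminal payoffs (S − K): max(16.25, 0) = 16.25, max(-8.5, 0) = 0
Node 0 (S = 45): V_0 = 1/1.03·[0.6000·16.2500 + 0.4000·0.0000] = 9.4660

9.47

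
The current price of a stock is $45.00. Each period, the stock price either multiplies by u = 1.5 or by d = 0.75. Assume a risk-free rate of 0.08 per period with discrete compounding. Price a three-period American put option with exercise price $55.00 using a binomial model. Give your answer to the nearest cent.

Risk-neutral probability p = (1 + 0.08 − 0.75)/(1.5 − 0.75) = 0.3300/0.7500 = 0.4400
Terminal stock prices: S_uuu = 151.9, S_uud = 75.94, S_udd = 37.97, S_ddd = 18.98
Terminal payoffs (K − S): max(-96.88, 0) = 0, max(-20.94, 0) = 0, max(17.03, 0) = 17.03, max(36.02, 0) = 36.02
Node uu (S = 101.2): continuation = 1/1.08·[0.4400·0.0000 + 0.5600·0.0000] = 0.0000; exercise value = 0.0000 ≤ continuation, so V_uu = 0.0000
Node ud (S = 50.62): continuation = 1/1.08·[0.4400·0.0000 + 0.5600·17.0312] = 8.8310; exercise value = 4.3750 ≤ continuation, so V_ud = 8.8310
Node dd (S = 25.31): continuation = 1/1.08·[0.4400·17.0312 + 0.5600·36.0156] = 25.6134; exercise value = 29.6875 > continuation, so V_dd = 29.6875 (exercise)
Node u (S = 67.5): continuation = 1/1.08·[0.4400·0.0000 + 0.5600·8.8310] = 4.5790; exercise value = 0.0000 ≤ continuation, so V_u = 4.5790
Node d (S = 33.75): continuation = 1/1.08·[0.4400·8.8310 + 0.5600·29.6875] = 18.9913; exercise value = 21.2500 > continuation, so V_d = 21.2500 (exercise)
Node 0 (S = 45): continuation = 1/1.08·[0.4400·4.5790 + 0.5600·21.2500] = 12.8841; exercise value = 10.0000 ≤ continuation, so V_0 = 12.8841

$12.88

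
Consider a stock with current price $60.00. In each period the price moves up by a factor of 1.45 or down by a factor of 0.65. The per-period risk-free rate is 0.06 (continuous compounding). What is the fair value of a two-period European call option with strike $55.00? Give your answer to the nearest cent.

Risk-neutral probability p = (e^0.06 − 0.65)/(1.45 − 0.65) = 0.4118/0.8000 = 0.5148
Terminal stock prices: S_uu = 126.2, S_ud = 56.55, S_dd = 25.35
Terminal payoffs (S − K): max(71.15, 0) = 71.15, max(1.55, 0) = 1.55, max(-29.65, 0) = 0
Node u (S = 87): V_u = e^(−0.06)·[0.5148·71.1500 + 0.4852·1.5500] = 35.2030
Node d (S = 39): V_d = e^(−0.06)·[0.5148·1.5500 + 0.4852·0.0000] = 0.7515
Node 0 (S = 60): V_0 = e^(−0.06)·[0.5148·35.2030 + 0.4852·0.7515] = 17.4103

$17.41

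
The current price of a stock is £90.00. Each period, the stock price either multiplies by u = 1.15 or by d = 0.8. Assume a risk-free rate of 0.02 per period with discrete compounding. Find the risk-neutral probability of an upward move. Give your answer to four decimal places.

Risk-neutral probability p = (1 + 0.02 − 0.8)/(1.15 − 0.8) = 0.2200/0.3500 = 0.6286

p = 0.6286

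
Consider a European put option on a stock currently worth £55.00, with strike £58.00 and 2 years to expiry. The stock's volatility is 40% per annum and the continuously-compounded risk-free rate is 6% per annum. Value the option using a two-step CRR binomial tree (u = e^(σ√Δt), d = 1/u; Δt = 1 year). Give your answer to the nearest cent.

CRR parameters: u = e^(σ√Δt) = e^(0.4·√1) = 1.4918, d = 1/u = 0.6703
Per-period rate: rΔt = 0.06·1 = 0.06, so R = e^0.06 = 1.0618
Risk-neutral probability p = (e^0.06 − 0.6703)/(1.4918 − 0.6703) = 0.3915/0.8215 = 0.4766
Terminal stock prices: S_uu = 122.4, S_ud = 55, S_dd = 24.71
Terminal payoffs (K − S): max(-64.4, 0) = 0, max(3, 0) = 3, max(33.29, 0) = 33.29
Node u (S = 82.05): V_u = e^(−0.06)·[0.4766·0.0000 + 0.5234·3.0000] = 1.4788
Node d (S = 36.87): V_d = e^(−0.06)·[0.4766·3.0000 + 0.5234·33.2869] = 17.7547
Node 0 (S = 55): V_0 = e^(−0.06)·[0.4766·1.4788 + 0.5234·17.7547] = 9.4156

£9.42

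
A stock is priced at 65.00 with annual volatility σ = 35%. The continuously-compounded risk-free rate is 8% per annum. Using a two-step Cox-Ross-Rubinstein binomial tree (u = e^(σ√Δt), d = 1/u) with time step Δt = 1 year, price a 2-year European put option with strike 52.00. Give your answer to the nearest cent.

CRR parameters: u = e^(σ√Δt) = e^(0.35·√1) = 1.4191, d = 1/u = 0.7047
Per-period rate: rΔt = 0.08·1 = 0.08, so R = e^0.08 = 1.0833
Risk-neutral probability p = (e^0.08 − 0.7047)/(1.4191 − 0.7047) = 0.3786/0.7144 = 0.5300
Terminal stock prices: S_uu = 130.9, S_ud = 65, S_dd = 32.28
Terminal payoffs (K − S): max(-78.89, 0) = 0, max(-13, 0) = 0, max(19.72, 0) = 19.72
Node u (S = 92.24): V_u = e^(−0.08)·[0.5300·0.0000 + 0.4700·0.0000] = 0.0000
Node d (S = 45.8): V_d = e^(−0.08)·[0.5300·0.0000 + 0.4700·19.7220] = 8.5572
Node 0 (S = 65): V_0 = e^(−0.08)·[0.5300·0.0000 + 0.4700·8.5572] = 3.7129

3.71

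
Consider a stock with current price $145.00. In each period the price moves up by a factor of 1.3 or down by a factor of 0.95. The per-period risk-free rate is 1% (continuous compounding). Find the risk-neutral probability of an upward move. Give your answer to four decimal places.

p = 0.1716

Risk-neutral probability p = (e^0.01 − 0.95)/(1.3 − 0.95) = 0.0601/0.3500 = 0.1716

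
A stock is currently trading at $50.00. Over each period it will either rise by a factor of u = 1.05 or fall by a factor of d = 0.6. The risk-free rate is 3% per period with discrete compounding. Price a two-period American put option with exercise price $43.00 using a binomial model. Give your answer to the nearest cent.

$1.02

Risk-neutral probability p = (1 + 0.03 − 0.6)/(1.05 − 0.6) = 0.4300/0.4500 = 0.9556
Terminal stock prices: S_uu = 55.12, S_ud = 31.5, S_dd = 18
Terminal payoffs (K − S): max(-12.12, 0) = 0, max(11.5, 0) = 11.5, max(25, 0) = 25
Node u (S = 52.5): continuation = 1/1.03·[0.9556·0.0000 + 0.0444·11.5000] = 0.4962; exercise value = 0.0000 ≤ continuation, so V_u = 0.4962
Node d (S = 30): continuation = 1/1.03·[0.9556·11.5000 + 0.0444·25.0000] = 11.7476; exercise value = 13.0000 > continuation, so V_d = 13.0000 (exercise)
Node 0 (S = 50): continuation = 1/1.03·[0.9556·0.4962 + 0.0444·13.0000] = 1.0213; exercise value = 0.0000 ≤ continuation, so V_0 = 1.0213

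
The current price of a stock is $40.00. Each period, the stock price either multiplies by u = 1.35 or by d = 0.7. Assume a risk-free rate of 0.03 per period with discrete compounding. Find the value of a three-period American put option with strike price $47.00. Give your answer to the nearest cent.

$11.39

Risk-neutral probability p = (1 + 0.03 − 0.7)/(1.35 − 0.7) = 0.3300/0.6500 = 0.5077
Terminal stock prices: S_uuu = 98.42, S_uud = 51.03, S_udd = 26.46, S_ddd = 13.72
Terminal payoffs (K − S): max(-51.42, 0) = 0, max(-4.03, 0) = 0, max(20.54, 0) = 20.54, max(33.28, 0) = 33.28
Node uu (S = 72.9): continuation = 1/1.03·[0.5077·0.0000 + 0.4923·0.0000] = 0.0000; exercise value = 0.0000 ≤ continuation, so V_uu = 0.0000
Node ud (S = 37.8): continuation = 1/1.03·[0.5077·0.0000 + 0.4923·20.5400] = 9.8175; exercise value = 9.2000 ≤ continuation, so V_ud = 9.8175
Node dd (S = 19.6): continuation = 1/1.03·[0.5077·20.5400 + 0.4923·33.2800] = 26.0311; exercise value = 27.4000 > continuation, so V_dd = 27.4000 (exercise)
Node u (S = 54): continuation = 1/1.03·[0.5077·0.0000 + 0.4923·9.8175] = 4.6924; exercise value = 0.0000 ≤ continuation, so V_u = 4.6924
Node d (S = 28): continuation = 1/1.03·[0.5077·9.8175 + 0.4923·27.4000] = 17.9354; exercise value = 19.0000 > continuation, so V_d = 19.0000 (exercise)
Node 0 (S = 40): continuation = 1/1.03·[0.5077·4.6924 + 0.4923·19.0000] = 11.3943; exercise value = 7.0000 ≤ continuation, so V_0 = 11.3943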